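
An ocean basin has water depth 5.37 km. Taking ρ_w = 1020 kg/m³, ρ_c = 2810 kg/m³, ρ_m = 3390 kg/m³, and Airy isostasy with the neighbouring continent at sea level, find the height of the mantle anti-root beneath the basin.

Balancing pressure at the compensation depth: replacing crust with seawater at the top is compensated by replacing crust with mantle at the base: d (ρ_c − ρ_w) = a (ρ_m − ρ_c).
a = d (ρ_c − ρ_w)/(ρ_m − ρ_c) = 5.37 km × 1790/580 = 16.6 km.

16.6 km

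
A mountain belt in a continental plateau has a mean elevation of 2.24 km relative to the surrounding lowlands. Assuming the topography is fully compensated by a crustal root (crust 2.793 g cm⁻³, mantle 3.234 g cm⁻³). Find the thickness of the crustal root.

Equating mass per unit area of the two columns: the weight of the topography is balanced by the buoyancy of the root, ρ_c h = (ρ_m − ρ_c) r.
r = h · ρ_c / (ρ_m − ρ_c) = 2.24 km × 2.793 / (3.234 − 2.793) = 14.2 km.

14.2 km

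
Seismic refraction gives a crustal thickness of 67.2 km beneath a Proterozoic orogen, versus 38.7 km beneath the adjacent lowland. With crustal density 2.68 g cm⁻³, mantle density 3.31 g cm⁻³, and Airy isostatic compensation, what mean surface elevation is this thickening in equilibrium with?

5.42 km

Excess crust Δ = 67.2 km − 38.7 km = 28.5 km, split between elevation h and root r with h + r = Δ.
Airy balance ρ_c h = (ρ_m − ρ_c) r gives r = h ρ_c/(ρ_m − ρ_c), so h (1 + ρ_c/(ρ_m − ρ_c)) = Δ, i.e. h = Δ (ρ_m − ρ_c)/ρ_m.
h = 28.5 km × 0.63/3.31 = 5.42 km.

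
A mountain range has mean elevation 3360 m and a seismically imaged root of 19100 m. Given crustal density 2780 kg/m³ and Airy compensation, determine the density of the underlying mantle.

Airy balance: ρ_c h = (ρ_m − ρ_c) r → ρ_m = ρ_c (1 + h/r).
ρ_m = 2780 × (1 + 3360 m/19100 m) = 3270 kg/m³.

3270 kg/m³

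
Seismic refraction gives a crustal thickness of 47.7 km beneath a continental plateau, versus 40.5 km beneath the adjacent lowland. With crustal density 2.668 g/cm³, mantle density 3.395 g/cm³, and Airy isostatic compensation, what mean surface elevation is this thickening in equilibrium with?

Excess crust Δ = 47.7 km − 40.5 km = 7.2 km, split between elevation h and root r with h + r = Δ.
Airy balance ρ_c h = (ρ_m − ρ_c) r gives r = h ρ_c/(ρ_m − ρ_c), so h (1 + ρ_c/(ρ_m − ρ_c)) = Δ, i.e. h = Δ (ρ_m − ρ_c)/ρ_m.
h = 7.2 km × 0.727/3.395 = 1.54 km.

1.54 km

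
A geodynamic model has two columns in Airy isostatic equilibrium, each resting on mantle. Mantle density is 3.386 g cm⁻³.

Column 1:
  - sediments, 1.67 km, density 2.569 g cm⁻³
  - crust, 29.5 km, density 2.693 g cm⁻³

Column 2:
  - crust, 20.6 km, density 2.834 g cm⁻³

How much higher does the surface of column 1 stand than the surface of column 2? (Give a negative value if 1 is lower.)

For any compensation level in the mantle, the mantle terms cancel and isostasy reduces to e = (Σt_1 − Σt_2) − (Σ(ρt)_1 − Σ(ρt)_2) / ρ_m.
Σt_1 = 31.17 km; Σt_2 = 20.6 km; Σ(ρt)_1 = 83.73373; Σ(ρt)_2 = 58.3804 (in km·g cm⁻³).
e = (31.17 − 20.6) − (83.73373 − 58.3804) / 3.386 = 3.08 km.

3.08 km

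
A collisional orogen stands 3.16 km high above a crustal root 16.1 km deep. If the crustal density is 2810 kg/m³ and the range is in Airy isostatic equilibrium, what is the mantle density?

Airy balance: ρ_c h = (ρ_m − ρ_c) r → ρ_m = ρ_c (1 + h/r).
ρ_m = 2810 × (1 + 3.16 km/16.1 km) = 3360 kg/m³.

3360 kg/m³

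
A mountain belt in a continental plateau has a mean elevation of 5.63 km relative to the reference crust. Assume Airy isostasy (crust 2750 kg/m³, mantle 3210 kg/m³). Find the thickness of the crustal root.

Equating mass per unit area of the two columns: the weight of the topography is balanced by the buoyancy of the root, ρ_c h = (ρ_m − ρ_c) r.
r = h · ρ_c / (ρ_m − ρ_c) = 5.63 km × 2750 / (3210 − 2750) = 33.7 km.

33.7 km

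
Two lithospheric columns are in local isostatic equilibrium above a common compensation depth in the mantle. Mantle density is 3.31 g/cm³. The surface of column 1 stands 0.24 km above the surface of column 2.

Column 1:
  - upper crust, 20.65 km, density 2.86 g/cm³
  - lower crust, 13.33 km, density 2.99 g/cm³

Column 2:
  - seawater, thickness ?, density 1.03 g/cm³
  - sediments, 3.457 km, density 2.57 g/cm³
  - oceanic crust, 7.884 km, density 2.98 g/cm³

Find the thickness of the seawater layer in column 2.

3.33 km

Take the compensation level at the base of the deeper column (depth z_c below the surface of column 1) and equate Σ ρ_i t_i down to z_c; mantle fills any gap and the z_c terms cancel.
Column 1: 20.65×2.86 + 13.33×2.99 + (z_c − 33.98)×3.31
Column 2: 0.24×0 + x×1.03 + 3.457×2.57 + 7.884×2.98 + (z_c − 0.24 − 11.341 − x)×3.31
The z_c×3.31 term appears on both sides and cancels. Collect the known terms of each column as K = Σ(ρt)_known − 3.31 × (depth of known layers): K_1 = 98.9157 − 3.31×33.98 = −13.5581; K_2 = 32.37881 − 3.31×(0.24 + 11.341) = −5.9543.
Balance: K_1 = K_2 − x×(3.31 − 1.03), so x = (K_2 − K_1)/(3.31 − 1.03) = 7.6038/2.28 = 3.33 km.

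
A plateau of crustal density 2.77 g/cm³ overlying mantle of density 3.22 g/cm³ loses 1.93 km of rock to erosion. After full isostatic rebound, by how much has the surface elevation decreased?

Rebound u = e ρ_c/ρ_m = 1.93 km × 2.77/3.22 = 1.66 km.
Net surface drop = e − u = 1.93 km − 1.66 km = e (ρ_m − ρ_c)/ρ_m = 0.27 km.

0.27 km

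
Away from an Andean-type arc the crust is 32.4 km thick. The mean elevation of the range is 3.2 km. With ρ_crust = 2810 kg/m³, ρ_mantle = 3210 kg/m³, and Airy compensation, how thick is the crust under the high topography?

58.1 km

Root depth r = h ρ_c / (ρ_m − ρ_c) = 3.2 km × 2810 / 400 = 22.48 km.
Total thickness = T + h + r = 32.4 km + 3.2 km + 22.48 km = 58.1 km.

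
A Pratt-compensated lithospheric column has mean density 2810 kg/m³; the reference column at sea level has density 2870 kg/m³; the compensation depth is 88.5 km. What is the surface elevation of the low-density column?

1.89 km

ρ_ref D = ρ (D + h) → h = D (ρ_ref − ρ)/ρ.
h = 88.5 km × (2870 − 2810)/2810 = 1.89 km.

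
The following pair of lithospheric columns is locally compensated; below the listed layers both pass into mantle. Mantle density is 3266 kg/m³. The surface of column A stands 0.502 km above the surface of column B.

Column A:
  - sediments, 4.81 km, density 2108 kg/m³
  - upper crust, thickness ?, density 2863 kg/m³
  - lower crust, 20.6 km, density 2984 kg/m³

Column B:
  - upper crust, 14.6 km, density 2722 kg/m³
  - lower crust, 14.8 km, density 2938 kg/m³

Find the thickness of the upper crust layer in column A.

7.59 km

Take the compensation level at the base of the deeper column (depth z_c below the surface of column A) and equate Σ ρ_i t_i down to z_c; mantle fills any gap and the z_c terms cancel.
Column A: 4.81×2108 + x×2863 + 20.6×2984 + (z_c − 25.41 − x)×3266
Column B: 0.502×0 + 14.6×2722 + 14.8×2938 + (z_c − 0.502 − 29.4)×3266
The z_c×3266 term appears on both sides and cancels. Collect the known terms of each column as K = Σ(ρt)_known − 3266 × (depth of known layers): K_A = 71609.88 − 3266×25.41 = −11379.18; K_B = 83223.6 − 3266×(0.502 + 29.4) = −14436.332.
Balance: K_A − x×(3266 − 2863) = K_B, so x = (K_A − K_B)/(3266 − 2863) = 3057.15/403 = 7.59 km.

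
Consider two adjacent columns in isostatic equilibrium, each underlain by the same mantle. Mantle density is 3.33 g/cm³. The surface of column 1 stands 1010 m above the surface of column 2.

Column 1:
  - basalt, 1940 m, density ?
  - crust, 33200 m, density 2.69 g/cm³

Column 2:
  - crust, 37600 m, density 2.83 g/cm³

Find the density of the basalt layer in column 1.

2.86 g/cm³

Take the compensation level at the base of the deeper column (depth z_c below the surface of column 1) and equate Σ ρ_i t_i down to z_c; mantle fills any gap and the z_c terms cancel.
Column 1: 1940×ρ + 33200×2.69 + (z_c − 35140)×3.33
Column 2: 1010×0 + 37600×2.83 + (z_c − 1010 − 37600)×3.33
The z_c×3.33 term appears on both sides and cancels. Collect the known terms of each column as K = Σ(ρt)_known − 3.33 × (depth of known layers): K_1 = 89308 − 3.33×35140 = −27708.2; K_2 = 106408 − 3.33×(1010 + 37600) = −22163.3.
Balance: K_1 + 1940×ρ = K_2, so ρ = (K_2 − K_1)/1940 = 5544.9/1940 = 2.86 g/cm³.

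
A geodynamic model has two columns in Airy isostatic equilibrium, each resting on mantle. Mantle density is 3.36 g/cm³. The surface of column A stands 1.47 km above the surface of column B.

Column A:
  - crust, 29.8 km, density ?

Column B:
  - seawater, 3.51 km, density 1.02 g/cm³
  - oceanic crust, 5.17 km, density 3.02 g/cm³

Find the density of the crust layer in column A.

2.86 g/cm³

Take the compensation level at the base of the deeper column (depth z_c below the surface of column A) and equate Σ ρ_i t_i down to z_c; mantle fills any gap and the z_c terms cancel.
Column A: 29.8×ρ + (z_c − 29.8)×3.36
Column B: 1.47×0 + 3.51×1.02 + 5.17×3.02 + (z_c − 1.47 − 8.68)×3.36
The z_c×3.36 term appears on both sides and cancels. Collect the known terms of each column as K = Σ(ρt)_known − 3.36 × (depth of known layers): K_A = 0 − 3.36×29.8 = −100.128; K_B = 19.1936 − 3.36×(1.47 + 8.68) = −14.9104.
Balance: K_A + 29.8×ρ = K_B, so ρ = (K_B − K_A)/29.8 = 85.2176/29.8 = 2.86 g/cm³.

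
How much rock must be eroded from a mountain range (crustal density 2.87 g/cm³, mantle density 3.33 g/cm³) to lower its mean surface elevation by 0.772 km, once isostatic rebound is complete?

5.59 km

Net drop Δ = e − u = e − e ρ_c/ρ_m = e (ρ_m − ρ_c)/ρ_m.
e = Δ ρ_m/(ρ_m − ρ_c) = 0.772 km × 3.33/0.46 = 5.59 km.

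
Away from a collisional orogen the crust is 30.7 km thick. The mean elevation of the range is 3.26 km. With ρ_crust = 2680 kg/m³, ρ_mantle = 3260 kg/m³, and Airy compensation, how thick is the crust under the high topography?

49 km

Root depth r = h ρ_c / (ρ_m − ρ_c) = 3.26 km × 2680 / 580 = 15.06 km.
Total thickness = T + h + r = 30.7 km + 3.26 km + 15.06 km = 49 km.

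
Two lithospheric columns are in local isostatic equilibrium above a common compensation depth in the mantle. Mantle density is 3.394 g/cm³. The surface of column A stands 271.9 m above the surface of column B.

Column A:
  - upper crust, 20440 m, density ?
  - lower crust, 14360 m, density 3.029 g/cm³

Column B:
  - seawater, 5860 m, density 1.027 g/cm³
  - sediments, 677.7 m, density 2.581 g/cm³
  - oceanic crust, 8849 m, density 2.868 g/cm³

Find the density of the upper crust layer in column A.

Take the compensation level at the base of the deeper column (depth z_c below the surface of column A) and equate Σ ρ_i t_i down to z_c; mantle fills any gap and the z_c terms cancel.
Column A: 20440×ρ + 14360×3.029 + (z_c − 34800)×3.394
Column B: 271.9×0 + 5860×1.027 + 677.7×2.581 + 8849×2.868 + (z_c − 271.9 − 15386.7)×3.394
The z_c×3.394 term appears on both sides and cancels. Collect the known terms of each column as K = Σ(ρt)_known − 3.394 × (depth of known layers): K_A = 43496.44 − 3.394×34800 = −74614.76; K_B = 33146.2957 − 3.394×(271.9 + 15386.7) = −19998.9927.
Balance: K_A + 20440×ρ = K_B, so ρ = (K_B − K_A)/20440 = 54615.8/20440 = 2.67 g/cm³.

2.67 g/cm³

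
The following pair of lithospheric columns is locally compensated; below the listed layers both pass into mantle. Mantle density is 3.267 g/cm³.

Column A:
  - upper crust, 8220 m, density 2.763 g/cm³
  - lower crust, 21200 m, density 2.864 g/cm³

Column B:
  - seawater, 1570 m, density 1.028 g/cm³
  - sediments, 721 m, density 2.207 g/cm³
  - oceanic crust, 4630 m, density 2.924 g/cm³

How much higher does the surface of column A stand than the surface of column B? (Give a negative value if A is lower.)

For any compensation level in the mantle, the mantle terms cancel and isostasy reduces to e = (Σt_A − Σt_B) − (Σ(ρt)_A − Σ(ρt)_B) / ρ_m.
Σt_A = 29420 m; Σt_B = 6921 m; Σ(ρt)_A = 83428.66; Σ(ρt)_B = 16743.327 (in m·g/cm³).
e = (29420 − 6921) − (83428.66 − 16743.327) / 3.267 = 2090 m.

2090 m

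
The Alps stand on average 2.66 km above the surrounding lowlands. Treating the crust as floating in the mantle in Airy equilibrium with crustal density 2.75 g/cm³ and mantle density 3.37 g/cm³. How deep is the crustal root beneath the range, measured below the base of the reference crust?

In Airy isostatic equilibrium: the weight of the topography is balanced by the buoyancy of the root, ρ_c h = (ρ_m − ρ_c) r.
r = h · ρ_c / (ρ_m − ρ_c) = 2.66 km × 2.75 / (3.37 − 2.75) = 11.8 km.

11.8 km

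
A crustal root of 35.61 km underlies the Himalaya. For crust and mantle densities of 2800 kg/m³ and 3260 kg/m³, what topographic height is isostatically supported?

5.85 km

By Archimedes' principle applied to the lithosphere: ρ_c h = (ρ_m − ρ_c) r.
h = r (ρ_m − ρ_c) / ρ_c = 35.61 km × (3260 − 2800) / 2800 = 5.85 km.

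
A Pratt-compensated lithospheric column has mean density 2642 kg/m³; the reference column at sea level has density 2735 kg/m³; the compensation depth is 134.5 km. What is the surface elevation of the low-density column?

ρ_ref D = ρ (D + h) → h = D (ρ_ref − ρ)/ρ.
h = 134.5 km × (2735 − 2642)/2642 = 4.73 km.

4.73 km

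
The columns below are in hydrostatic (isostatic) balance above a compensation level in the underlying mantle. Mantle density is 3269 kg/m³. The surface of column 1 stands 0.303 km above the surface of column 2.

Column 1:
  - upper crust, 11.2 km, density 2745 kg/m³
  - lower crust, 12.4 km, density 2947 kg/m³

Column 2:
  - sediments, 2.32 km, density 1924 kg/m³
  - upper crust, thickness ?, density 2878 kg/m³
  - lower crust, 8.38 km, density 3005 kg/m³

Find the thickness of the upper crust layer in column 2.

Take the compensation level at the base of the deeper column (depth z_c below the surface of column 1) and equate Σ ρ_i t_i down to z_c; mantle fills any gap and the z_c terms cancel.
Column 1: 11.2×2745 + 12.4×2947 + (z_c − 23.6)×3269
Column 2: 0.303×0 + 2.32×1924 + x×2878 + 8.38×3005 + (z_c − 0.303 − 10.7 − x)×3269
The z_c×3269 term appears on both sides and cancels. Collect the known terms of each column as K = Σ(ρt)_known − 3269 × (depth of known layers): K_1 = 67286.8 − 3269×23.6 = −9861.6; K_2 = 29645.58 − 3269×(0.303 + 10.7) = −6323.227.
Balance: K_1 = K_2 − x×(3269 − 2878), so x = (K_2 − K_1)/(3269 − 2878) = 3538.37/391 = 9.05 km.

9.05 km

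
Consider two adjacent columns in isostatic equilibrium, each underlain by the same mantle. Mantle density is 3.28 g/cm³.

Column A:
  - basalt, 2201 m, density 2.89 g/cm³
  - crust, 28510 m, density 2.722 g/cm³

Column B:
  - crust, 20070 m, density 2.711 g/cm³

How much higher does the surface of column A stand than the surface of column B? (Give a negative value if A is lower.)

For any compensation level in the mantle, the mantle terms cancel and isostasy reduces to e = (Σt_A − Σt_B) − (Σ(ρt)_A − Σ(ρt)_B) / ρ_m.
Σt_A = 30711 m; Σt_B = 20070 m; Σ(ρt)_A = 83965.11; Σ(ρt)_B = 54409.77 (in m·g/cm³).
e = (30711 − 20070) − (83965.11 − 54409.77) / 3.28 = 1630 m.

1630 m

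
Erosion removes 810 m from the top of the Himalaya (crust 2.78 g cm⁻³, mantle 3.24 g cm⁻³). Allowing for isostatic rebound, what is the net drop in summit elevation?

115 m

Rebound u = e ρ_c/ρ_m = 810 m × 2.78/3.24 = 695 m.
Net surface drop = e − u = 810 m − 695 m = e (ρ_m − ρ_c)/ρ_m = 115 m.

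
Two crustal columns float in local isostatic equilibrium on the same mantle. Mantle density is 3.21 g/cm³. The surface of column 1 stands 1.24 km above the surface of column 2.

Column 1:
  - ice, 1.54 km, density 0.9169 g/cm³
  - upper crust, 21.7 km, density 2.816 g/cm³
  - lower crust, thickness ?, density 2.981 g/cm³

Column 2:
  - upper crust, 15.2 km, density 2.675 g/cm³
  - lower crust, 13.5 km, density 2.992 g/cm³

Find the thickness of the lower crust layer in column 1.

Take the compensation level at the base of the deeper column (depth z_c below the surface of column 1) and equate Σ ρ_i t_i down to z_c; mantle fills any gap and the z_c terms cancel.
Column 1: 1.54×0.9169 + 21.7×2.816 + x×2.981 + (z_c − 23.24 − x)×3.21
Column 2: 1.24×0 + 15.2×2.675 + 13.5×2.992 + (z_c − 1.24 − 28.7)×3.21
The z_c×3.21 term appears on both sides and cancels. Collect the known terms of each column as K = Σ(ρt)_known − 3.21 × (depth of known layers): K_1 = 62.519226 − 3.21×23.24 = −12.081174; K_2 = 81.052 − 3.21×(1.24 + 28.7) = −15.0554.
Balance: K_1 − x×(3.21 − 2.981) = K_2, so x = (K_1 − K_2)/(3.21 − 2.981) = 2.97423/0.229 = 13 km.

13 km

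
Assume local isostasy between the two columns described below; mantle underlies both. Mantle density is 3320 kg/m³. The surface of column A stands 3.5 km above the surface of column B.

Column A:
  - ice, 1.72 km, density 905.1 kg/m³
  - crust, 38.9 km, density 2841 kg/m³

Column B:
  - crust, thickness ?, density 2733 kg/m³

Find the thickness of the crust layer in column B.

19 km

Take the compensation level at the base of the deeper column (depth z_c below the surface of column A) and equate Σ ρ_i t_i down to z_c; mantle fills any gap and the z_c terms cancel.
Column A: 1.72×905.1 + 38.9×2841 + (z_c − 40.62)×3320
Column B: 3.5×0 + x×2733 + (z_c − 3.5 − 0 − x)×3320
The z_c×3320 term appears on both sides and cancels. Collect the known terms of each column as K = Σ(ρt)_known − 3320 × (depth of known layers): K_A = 112071.672 − 3320×40.62 = −22786.728; K_B = 0 − 3320×(3.5 + 0) = −11620.
Balance: K_A = K_B − x×(3320 − 2733), so x = (K_B − K_A)/(3320 − 2733) = 11166.7/587 = 19 km.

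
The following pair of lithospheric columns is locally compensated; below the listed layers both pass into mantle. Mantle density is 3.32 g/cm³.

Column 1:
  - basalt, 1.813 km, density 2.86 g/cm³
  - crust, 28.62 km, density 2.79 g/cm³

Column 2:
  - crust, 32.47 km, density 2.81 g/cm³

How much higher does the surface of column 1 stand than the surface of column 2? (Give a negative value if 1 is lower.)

For any compensation level in the mantle, the mantle terms cancel and isostasy reduces to e = (Σt_1 − Σt_2) − (Σ(ρt)_1 − Σ(ρt)_2) / ρ_m.
Σt_1 = 30.433 km; Σt_2 = 32.47 km; Σ(ρt)_1 = 85.03498; Σ(ρt)_2 = 91.2407 (in km·g/cm³).
e = (30.433 − 32.47) − (85.03498 − 91.2407) / 3.32 = −0.168 km.

−0.168 km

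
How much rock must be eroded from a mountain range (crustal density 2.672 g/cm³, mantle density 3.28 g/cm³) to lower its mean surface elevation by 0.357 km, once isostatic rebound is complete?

1.93 km

Net drop Δ = e − u = e − e ρ_c/ρ_m = e (ρ_m − ρ_c)/ρ_m.
e = Δ ρ_m/(ρ_m − ρ_c) = 0.357 km × 3.28/0.608 = 1.93 km.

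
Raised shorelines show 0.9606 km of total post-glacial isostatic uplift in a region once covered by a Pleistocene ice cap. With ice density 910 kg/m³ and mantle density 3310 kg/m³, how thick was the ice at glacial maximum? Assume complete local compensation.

u = t ρ_ice/ρ_m → t = u ρ_m/ρ_ice = 0.9606 km × 3310/910 = 3.49 km.

3.49 km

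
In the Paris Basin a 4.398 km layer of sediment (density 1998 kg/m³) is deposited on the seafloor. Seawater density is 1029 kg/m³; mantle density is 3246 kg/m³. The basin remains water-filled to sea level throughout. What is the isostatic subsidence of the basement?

Submarine loading: the sediment displaces seawater, and the subsidence is in turn flooded, so s (ρ_m − ρ_w) = t (ρ_sed − ρ_w).
s = 4.398 km × (1998 − 1029) / (3246 − 1029) = 1.92 km.

1.92 km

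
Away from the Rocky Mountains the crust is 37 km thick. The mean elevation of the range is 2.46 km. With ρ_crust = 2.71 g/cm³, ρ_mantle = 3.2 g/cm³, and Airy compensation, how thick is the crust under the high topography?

53.1 km

Root depth r = h ρ_c / (ρ_m − ρ_c) = 2.46 km × 2.71 / 0.49 = 13.61 km.
Total thickness = T + h + r = 37 km + 2.46 km + 13.61 km = 53.1 km.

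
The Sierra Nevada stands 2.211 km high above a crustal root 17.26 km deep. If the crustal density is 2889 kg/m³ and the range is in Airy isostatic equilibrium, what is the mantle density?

3260 kg/m³

Airy balance: ρ_c h = (ρ_m − ρ_c) r → ρ_m = ρ_c (1 + h/r).
ρ_m = 2889 × (1 + 2.211 km/17.26 km) = 3260 kg/m³.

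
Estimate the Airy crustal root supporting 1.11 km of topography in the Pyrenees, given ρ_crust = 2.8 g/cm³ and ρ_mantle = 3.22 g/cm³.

For local isostatic compensation: the weight of the topography is balanced by the buoyancy of the root, ρ_c h = (ρ_m − ρ_c) r.
r = h · ρ_c / (ρ_m − ρ_c) = 1.11 km × 2.8 / (3.22 − 2.8) = 7.4 km.

7.4 km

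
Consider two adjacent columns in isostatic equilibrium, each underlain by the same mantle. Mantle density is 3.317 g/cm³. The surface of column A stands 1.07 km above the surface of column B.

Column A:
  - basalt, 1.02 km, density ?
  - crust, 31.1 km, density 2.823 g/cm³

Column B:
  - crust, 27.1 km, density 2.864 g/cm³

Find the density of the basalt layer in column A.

2.86 g/cm³

Take the compensation level at the base of the deeper column (depth z_c below the surface of column A) and equate Σ ρ_i t_i down to z_c; mantle fills any gap and the z_c terms cancel.
Column A: 1.02×ρ + 31.1×2.823 + (z_c − 32.12)×3.317
Column B: 1.07×0 + 27.1×2.864 + (z_c − 1.07 − 27.1)×3.317
The z_c×3.317 term appears on both sides and cancels. Collect the known terms of each column as K = Σ(ρt)_known − 3.317 × (depth of known layers): K_A = 87.7953 − 3.317×32.12 = −18.74674; K_B = 77.6144 − 3.317×(1.07 + 27.1) = −15.82549.
Balance: K_A + 1.02×ρ = K_B, so ρ = (K_B − K_A)/1.02 = 2.92125/1.02 = 2.86 g/cm³.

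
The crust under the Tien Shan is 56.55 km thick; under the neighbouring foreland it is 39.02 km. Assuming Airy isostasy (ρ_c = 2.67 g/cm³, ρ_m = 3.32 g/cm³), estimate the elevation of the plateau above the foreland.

Excess crust Δ = 56.55 km − 39.02 km = 17.53 km, split between elevation h and root r with h + r = Δ.
Airy balance ρ_c h = (ρ_m − ρ_c) r gives r = h ρ_c/(ρ_m − ρ_c), so h (1 + ρ_c/(ρ_m − ρ_c)) = Δ, i.e. h = Δ (ρ_m − ρ_c)/ρ_m.
h = 17.53 km × 0.65/3.32 = 3.43 km.

3.43 km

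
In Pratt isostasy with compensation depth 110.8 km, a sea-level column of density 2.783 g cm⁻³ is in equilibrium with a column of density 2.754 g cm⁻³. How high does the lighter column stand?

1.17 km

ρ_ref D = ρ (D + h) → h = D (ρ_ref − ρ)/ρ.
h = 110.8 km × (2.783 − 2.754)/2.754 = 1.17 km.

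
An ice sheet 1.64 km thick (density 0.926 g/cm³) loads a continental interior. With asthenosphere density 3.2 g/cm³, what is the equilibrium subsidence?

0.475 km

Equating mass per unit area of the two columns: the ice load ρ_ice t is balanced by mantle displaced below, ρ_m s.
s = t ρ_ice / ρ_m = 1.64 km × 0.926/3.2 = 0.475 km.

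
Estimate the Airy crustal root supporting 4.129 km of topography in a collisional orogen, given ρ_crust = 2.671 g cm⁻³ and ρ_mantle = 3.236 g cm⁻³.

Isostatic balance requires: the weight of the topography is balanced by the buoyancy of the root, ρ_c h = (ρ_m − ρ_c) r.
r = h · ρ_c / (ρ_m − ρ_c) = 4.129 km × 2.671 / (3.236 − 2.671) = 19.5 km.

19.5 km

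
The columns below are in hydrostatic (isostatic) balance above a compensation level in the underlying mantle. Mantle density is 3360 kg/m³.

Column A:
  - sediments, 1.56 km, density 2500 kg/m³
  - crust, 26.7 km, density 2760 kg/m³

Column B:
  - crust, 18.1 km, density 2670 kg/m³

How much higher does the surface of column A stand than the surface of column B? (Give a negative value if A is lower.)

1.45 km

For any compensation level in the mantle, the mantle terms cancel and isostasy reduces to e = (Σt_A − Σt_B) − (Σ(ρt)_A − Σ(ρt)_B) / ρ_m.
Σt_A = 28.26 km; Σt_B = 18.1 km; Σ(ρt)_A = 77592; Σ(ρt)_B = 48327 (in km·kg/m³).
e = (28.26 − 18.1) − (77592 − 48327) / 3360 = 1.45 km.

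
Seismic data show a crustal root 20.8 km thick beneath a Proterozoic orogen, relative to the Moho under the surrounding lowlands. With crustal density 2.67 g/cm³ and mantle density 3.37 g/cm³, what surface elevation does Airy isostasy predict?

5.45 km

Balancing pressure at the compensation depth: ρ_c h = (ρ_m − ρ_c) r.
h = r (ρ_m − ρ_c) / ρ_c = 20.8 km × (3.37 − 2.67) / 2.67 = 5.45 km.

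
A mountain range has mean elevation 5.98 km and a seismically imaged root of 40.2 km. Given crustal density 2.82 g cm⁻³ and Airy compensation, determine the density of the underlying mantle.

Airy balance: ρ_c h = (ρ_m − ρ_c) r → ρ_m = ρ_c (1 + h/r).
ρ_m = 2.82 × (1 + 5.98 km/40.2 km) = 3.24 g cm⁻³.

3.24 g cm⁻³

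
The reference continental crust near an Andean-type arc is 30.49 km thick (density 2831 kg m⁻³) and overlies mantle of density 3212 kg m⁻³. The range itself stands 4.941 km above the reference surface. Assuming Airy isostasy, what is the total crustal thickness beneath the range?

72.1 km

Root depth r = h ρ_c / (ρ_m − ρ_c) = 4.941 km × 2831 / 381 = 36.71 km.
Total thickness = T + h + r = 30.49 km + 4.941 km + 36.71 km = 72.1 km.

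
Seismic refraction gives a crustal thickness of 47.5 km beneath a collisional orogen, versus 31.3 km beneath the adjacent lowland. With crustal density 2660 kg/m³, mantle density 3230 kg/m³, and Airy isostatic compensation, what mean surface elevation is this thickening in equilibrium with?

2.86 km

Excess crust Δ = 47.5 km − 31.3 km = 16.2 km, split between elevation h and root r with h + r = Δ.
Airy balance ρ_c h = (ρ_m − ρ_c) r gives r = h ρ_c/(ρ_m − ρ_c), so h (1 + ρ_c/(ρ_m − ρ_c)) = Δ, i.e. h = Δ (ρ_m − ρ_c)/ρ_m.
h = 16.2 km × 570/3230 = 2.86 km.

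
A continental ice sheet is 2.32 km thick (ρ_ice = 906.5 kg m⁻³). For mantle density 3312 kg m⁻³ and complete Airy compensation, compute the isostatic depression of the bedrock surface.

By Archimedes' principle applied to the lithosphere: the ice load ρ_ice t is balanced by mantle displaced below, ρ_m s.
s = t ρ_ice / ρ_m = 2.32 km × 906.5/3312 = 0.635 km.

0.635 km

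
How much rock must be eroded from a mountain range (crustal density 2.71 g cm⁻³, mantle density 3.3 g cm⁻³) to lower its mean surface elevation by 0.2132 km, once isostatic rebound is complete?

1.19 km

Net drop Δ = e − u = e − e ρ_c/ρ_m = e (ρ_m − ρ_c)/ρ_m.
e = Δ ρ_m/(ρ_m − ρ_c) = 0.2132 km × 3.3/0.59 = 1.19 km.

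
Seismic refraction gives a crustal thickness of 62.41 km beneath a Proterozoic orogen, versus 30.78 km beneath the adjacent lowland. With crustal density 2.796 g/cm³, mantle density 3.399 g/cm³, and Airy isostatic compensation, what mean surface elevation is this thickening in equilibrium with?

5.61 km

Excess crust Δ = 62.41 km − 30.78 km = 31.63 km, split between elevation h and root r with h + r = Δ.
Airy balance ρ_c h = (ρ_m − ρ_c) r gives r = h ρ_c/(ρ_m − ρ_c), so h (1 + ρ_c/(ρ_m − ρ_c)) = Δ, i.e. h = Δ (ρ_m − ρ_c)/ρ_m.
h = 31.63 km × 0.603/3.399 = 5.61 km.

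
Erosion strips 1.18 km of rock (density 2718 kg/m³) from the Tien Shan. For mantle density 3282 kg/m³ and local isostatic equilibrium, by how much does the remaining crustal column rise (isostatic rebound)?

0.977 km

Unloading: uplift u = e ρ_c/ρ_m = 1.18 km × 2718/3282 = 0.977 km.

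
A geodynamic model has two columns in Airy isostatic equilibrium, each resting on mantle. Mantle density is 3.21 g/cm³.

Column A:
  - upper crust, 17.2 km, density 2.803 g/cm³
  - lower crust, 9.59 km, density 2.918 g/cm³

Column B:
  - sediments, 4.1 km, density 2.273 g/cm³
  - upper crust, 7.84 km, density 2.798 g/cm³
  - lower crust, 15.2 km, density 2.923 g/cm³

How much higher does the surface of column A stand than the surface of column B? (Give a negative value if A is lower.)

For any compensation level in the mantle, the mantle terms cancel and isostasy reduces to e = (Σt_A − Σt_B) − (Σ(ρt)_A − Σ(ρt)_B) / ρ_m.
Σt_A = 26.79 km; Σt_B = 27.14 km; Σ(ρt)_A = 76.19522; Σ(ρt)_B = 75.68522 (in km·g/cm³).
e = (26.79 − 27.14) − (76.19522 − 75.68522) / 3.21 = −0.509 km.

−0.509 km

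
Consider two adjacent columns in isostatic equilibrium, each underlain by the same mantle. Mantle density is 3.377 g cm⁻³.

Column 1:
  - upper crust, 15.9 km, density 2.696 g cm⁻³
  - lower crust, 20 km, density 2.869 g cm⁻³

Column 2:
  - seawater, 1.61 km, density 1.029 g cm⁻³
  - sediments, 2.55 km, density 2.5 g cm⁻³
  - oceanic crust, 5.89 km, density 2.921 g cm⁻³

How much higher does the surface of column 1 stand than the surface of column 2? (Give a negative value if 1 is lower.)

3.64 km

For any compensation level in the mantle, the mantle terms cancel and isostasy reduces to e = (Σt_1 − Σt_2) − (Σ(ρt)_1 − Σ(ρt)_2) / ρ_m.
Σt_1 = 35.9 km; Σt_2 = 10.05 km; Σ(ρt)_1 = 100.2464; Σ(ρt)_2 = 25.23638 (in km·g cm⁻³).
e = (35.9 − 10.05) − (100.2464 − 25.23638) / 3.377 = 3.64 km.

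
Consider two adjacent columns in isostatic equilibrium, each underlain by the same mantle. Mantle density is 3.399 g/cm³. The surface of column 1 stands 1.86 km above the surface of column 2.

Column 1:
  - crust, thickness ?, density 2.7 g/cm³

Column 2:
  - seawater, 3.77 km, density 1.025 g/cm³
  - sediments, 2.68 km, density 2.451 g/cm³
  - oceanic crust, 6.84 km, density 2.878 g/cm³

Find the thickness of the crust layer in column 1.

Take the compensation level at the base of the deeper column (depth z_c below the surface of column 1) and equate Σ ρ_i t_i down to z_c; mantle fills any gap and the z_c terms cancel.
Column 1: x×2.7 + (z_c − 0 − x)×3.399
Column 2: 1.86×0 + 3.77×1.025 + 2.68×2.451 + 6.84×2.878 + (z_c − 1.86 − 13.29)×3.399
The z_c×3.399 term appears on both sides and cancels. Collect the known terms of each column as K = Σ(ρt)_known − 3.399 × (depth of known layers): K_1 = 0 − 3.399×0 = 0; K_2 = 30.11845 − 3.399×(1.86 + 13.29) = −21.3764.
Balance: K_1 − x×(3.399 − 2.7) = K_2, so x = (K_1 − K_2)/(3.399 − 2.7) = 21.3764/0.699 = 30.6 km.

30.6 km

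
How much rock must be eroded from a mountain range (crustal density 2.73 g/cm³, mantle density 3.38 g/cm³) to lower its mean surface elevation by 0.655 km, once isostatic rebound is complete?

3.41 km

Net drop Δ = e − u = e − e ρ_c/ρ_m = e (ρ_m − ρ_c)/ρ_m.
e = Δ ρ_m/(ρ_m − ρ_c) = 0.655 km × 3.38/0.65 = 3.41 km.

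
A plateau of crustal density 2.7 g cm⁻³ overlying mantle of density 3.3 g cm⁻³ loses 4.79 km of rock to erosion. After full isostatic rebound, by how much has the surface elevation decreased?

Rebound u = e ρ_c/ρ_m = 4.79 km × 2.7/3.3 = 3.919 km.
Net surface drop = e − u = 4.79 km − 3.919 km = e (ρ_m − ρ_c)/ρ_m = 0.871 km.

0.871 km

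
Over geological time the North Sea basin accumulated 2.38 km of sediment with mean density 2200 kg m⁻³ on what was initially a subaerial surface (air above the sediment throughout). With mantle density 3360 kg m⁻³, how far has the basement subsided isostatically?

1.56 km

Subaerial load: s = t ρ_sed / ρ_m = 2.38 km × 2200/3360 = 1.56 km.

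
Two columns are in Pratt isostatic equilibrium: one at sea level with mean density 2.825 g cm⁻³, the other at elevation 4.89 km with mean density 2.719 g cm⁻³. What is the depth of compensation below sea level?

125 km

ρ_ref D = ρ (D + h) → D (ρ_ref − ρ) = ρ h.
D = ρ h/(ρ_ref − ρ) = 2.719 × 4.89 km/(2.825 − 2.719) = 125 km.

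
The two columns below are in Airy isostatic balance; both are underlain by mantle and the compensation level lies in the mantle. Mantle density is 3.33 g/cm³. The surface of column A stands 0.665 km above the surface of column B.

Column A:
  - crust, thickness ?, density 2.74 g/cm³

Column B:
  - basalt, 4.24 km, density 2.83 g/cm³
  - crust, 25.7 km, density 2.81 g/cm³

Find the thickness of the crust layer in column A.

Take the compensation level at the base of the deeper column (depth z_c below the surface of column A) and equate Σ ρ_i t_i down to z_c; mantle fills any gap and the z_c terms cancel.
Column A: x×2.74 + (z_c − 0 − x)×3.33
Column B: 0.665×0 + 4.24×2.83 + 25.7×2.81 + (z_c − 0.665 − 29.94)×3.33
The z_c×3.33 term appears on both sides and cancels. Collect the known terms of each column as K = Σ(ρt)_known − 3.33 × (depth of known layers): K_A = 0 − 3.33×0 = 0; K_B = 84.2162 − 3.33×(0.665 + 29.94) = −17.69845.
Balance: K_A − x×(3.33 − 2.74) = K_B, so x = (K_A − K_B)/(3.33 − 2.74) = 17.6984/0.59 = 30 km.

30 km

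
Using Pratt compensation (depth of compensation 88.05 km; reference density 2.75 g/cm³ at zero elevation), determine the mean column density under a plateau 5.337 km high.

2.59 g/cm³

Pratt balance: ρ_ref D = ρ (D + h).
ρ = ρ_ref D/(D + h) = 2.75 × 88.05 km/(88.05 km + 5.337 km) = 2.59 g/cm³.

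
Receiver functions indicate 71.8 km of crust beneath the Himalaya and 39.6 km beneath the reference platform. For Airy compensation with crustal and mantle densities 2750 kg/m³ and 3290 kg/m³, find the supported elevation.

Excess crust Δ = 71.8 km − 39.6 km = 32.2 km, split between elevation h and root r with h + r = Δ.
Airy balance ρ_c h = (ρ_m − ρ_c) r gives r = h ρ_c/(ρ_m − ρ_c), so h (1 + ρ_c/(ρ_m − ρ_c)) = Δ, i.e. h = Δ (ρ_m − ρ_c)/ρ_m.
h = 32.2 km × 540/3290 = 5.29 km.

5.29 km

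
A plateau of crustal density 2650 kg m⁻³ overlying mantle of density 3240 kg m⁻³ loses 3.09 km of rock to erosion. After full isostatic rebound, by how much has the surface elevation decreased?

0.563 km

Rebound u = e ρ_c/ρ_m = 3.09 km × 2650/3240 = 2.527 km.
Net surface drop = e − u = 3.09 km − 2.527 km = e (ρ_m − ρ_c)/ρ_m = 0.563 km.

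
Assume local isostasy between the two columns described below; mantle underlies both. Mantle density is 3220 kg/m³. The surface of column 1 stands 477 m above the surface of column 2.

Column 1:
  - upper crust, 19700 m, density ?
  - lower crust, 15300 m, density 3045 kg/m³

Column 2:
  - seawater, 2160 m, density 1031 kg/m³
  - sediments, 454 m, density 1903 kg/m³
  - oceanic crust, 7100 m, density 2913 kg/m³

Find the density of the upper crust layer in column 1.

Take the compensation level at the base of the deeper column (depth z_c below the surface of column 1) and equate Σ ρ_i t_i down to z_c; mantle fills any gap and the z_c terms cancel.
Column 1: 19700×ρ + 15300×3045 + (z_c − 35000)×3220
Column 2: 477×0 + 2160×1031 + 454×1903 + 7100×2913 + (z_c − 477 − 9714)×3220
The z_c×3220 term appears on both sides and cancels. Collect the known terms of each column as K = Σ(ρt)_known − 3220 × (depth of known layers): K_1 = 46588500 − 3220×35000 = −66111500; K_2 = 23773222 − 3220×(477 + 9714) = −9041798.
Balance: K_1 + 19700×ρ = K_2, so ρ = (K_2 − K_1)/19700 = 57069700/19700 = 2900 kg/m³.

2900 kg/m³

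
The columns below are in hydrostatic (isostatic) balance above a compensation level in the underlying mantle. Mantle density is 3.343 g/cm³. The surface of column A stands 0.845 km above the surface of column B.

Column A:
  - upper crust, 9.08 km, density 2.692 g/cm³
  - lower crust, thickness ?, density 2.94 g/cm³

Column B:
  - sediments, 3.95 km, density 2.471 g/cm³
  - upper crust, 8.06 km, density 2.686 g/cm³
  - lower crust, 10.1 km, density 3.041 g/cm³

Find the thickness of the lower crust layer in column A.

21.6 km

Take the compensation level at the base of the deeper column (depth z_c below the surface of column A) and equate Σ ρ_i t_i down to z_c; mantle fills any gap and the z_c terms cancel.
Column A: 9.08×2.692 + x×2.94 + (z_c − 9.08 − x)×3.343
Column B: 0.845×0 + 3.95×2.471 + 8.06×2.686 + 10.1×3.041 + (z_c − 0.845 − 22.11)×3.343
The z_c×3.343 term appears on both sides and cancels. Collect the known terms of each column as K = Σ(ρt)_known − 3.343 × (depth of known layers): K_A = 24.44336 − 3.343×9.08 = −5.91108; K_B = 62.12371 − 3.343×(0.845 + 22.11) = −14.614855.
Balance: K_A − x×(3.343 − 2.94) = K_B, so x = (K_A − K_B)/(3.343 − 2.94) = 8.70378/0.403 = 21.6 km.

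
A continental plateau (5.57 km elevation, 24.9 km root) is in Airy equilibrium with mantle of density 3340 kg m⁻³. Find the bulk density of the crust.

ρ_c h = (ρ_m − ρ_c) r → ρ_c (h + r) = ρ_m r → ρ_c = ρ_m r / (h + r).
ρ_c = 3340 × 24.9 km / (5.57 km + 24.9 km) = 2730 kg m⁻³.

2730 kg m⁻³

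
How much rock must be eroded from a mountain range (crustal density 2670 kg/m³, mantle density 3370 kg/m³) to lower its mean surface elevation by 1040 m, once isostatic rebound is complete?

Net drop Δ = e − u = e − e ρ_c/ρ_m = e (ρ_m − ρ_c)/ρ_m.
e = Δ ρ_m/(ρ_m − ρ_c) = 1040 m × 3370/700 = 5010 m.

5010 m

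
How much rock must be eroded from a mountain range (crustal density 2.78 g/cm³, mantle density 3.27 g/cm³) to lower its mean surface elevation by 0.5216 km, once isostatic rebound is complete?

Net drop Δ = e − u = e − e ρ_c/ρ_m = e (ρ_m − ρ_c)/ρ_m.
e = Δ ρ_m/(ρ_m − ρ_c) = 0.5216 km × 3.27/0.49 = 3.48 km.

3.48 km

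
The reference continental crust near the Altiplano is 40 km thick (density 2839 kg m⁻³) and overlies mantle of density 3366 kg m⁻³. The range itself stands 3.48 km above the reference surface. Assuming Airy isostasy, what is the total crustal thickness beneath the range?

62.2 km

Root depth r = h ρ_c / (ρ_m − ρ_c) = 3.48 km × 2839 / 527 = 18.75 km.
Total thickness = T + h + r = 40 km + 3.48 km + 18.75 km = 62.2 km.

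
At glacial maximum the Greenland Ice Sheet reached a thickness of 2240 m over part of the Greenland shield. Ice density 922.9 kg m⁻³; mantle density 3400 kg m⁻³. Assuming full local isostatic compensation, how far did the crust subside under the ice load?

608 m

Balancing pressure at the compensation depth: the ice load ρ_ice t is balanced by mantle displaced below, ρ_m s.
s = t ρ_ice / ρ_m = 2240 m × 922.9/3400 = 608 m.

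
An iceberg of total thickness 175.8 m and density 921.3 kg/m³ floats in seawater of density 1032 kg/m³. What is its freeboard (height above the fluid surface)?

18.9 m

Floating equilibrium: submerged depth d = t ρ_obj/ρ_fluid = 175.8 m × 921.3/1032 = 156.9 m.
Freeboard = t − d = 175.8 m − 156.9 m = 18.9 m.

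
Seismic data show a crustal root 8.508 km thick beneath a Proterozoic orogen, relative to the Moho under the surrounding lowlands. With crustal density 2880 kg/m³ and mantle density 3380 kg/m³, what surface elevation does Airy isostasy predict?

For local isostatic compensation: ρ_c h = (ρ_m − ρ_c) r.
h = r (ρ_m − ρ_c) / ρ_c = 8.508 km × (3380 − 2880) / 2880 = 1.48 km.

1.48 km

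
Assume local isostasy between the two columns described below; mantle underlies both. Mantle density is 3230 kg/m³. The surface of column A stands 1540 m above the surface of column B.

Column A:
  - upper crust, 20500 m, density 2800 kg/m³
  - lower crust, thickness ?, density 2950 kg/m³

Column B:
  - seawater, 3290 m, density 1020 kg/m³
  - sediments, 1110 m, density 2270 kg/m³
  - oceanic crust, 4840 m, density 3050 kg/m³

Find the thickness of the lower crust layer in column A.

19200 m

Take the compensation level at the base of the deeper column (depth z_c below the surface of column A) and equate Σ ρ_i t_i down to z_c; mantle fills any gap and the z_c terms cancel.
Column A: 20500×2800 + x×2950 + (z_c − 20500 − x)×3230
Column B: 1540×0 + 3290×1020 + 1110×2270 + 4840×3050 + (z_c − 1540 − 9240)×3230
The z_c×3230 term appears on both sides and cancels. Collect the known terms of each column as K = Σ(ρt)_known − 3230 × (depth of known layers): K_A = 57400000 − 3230×20500 = −8815000; K_B = 20637500 − 3230×(1540 + 9240) = −14181900.
Balance: K_A − x×(3230 − 2950) = K_B, so x = (K_A − K_B)/(3230 − 2950) = 5366900/280 = 19200 m.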